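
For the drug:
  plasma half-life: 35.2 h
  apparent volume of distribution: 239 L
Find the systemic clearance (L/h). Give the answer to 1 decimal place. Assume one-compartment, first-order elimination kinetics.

4.7 L/h

k = ln2 / t½ = 0.693147 / 35.2 = 0.01969 h⁻¹
CL = k × Vd = 0.01969 × 239 = 4.706 L/h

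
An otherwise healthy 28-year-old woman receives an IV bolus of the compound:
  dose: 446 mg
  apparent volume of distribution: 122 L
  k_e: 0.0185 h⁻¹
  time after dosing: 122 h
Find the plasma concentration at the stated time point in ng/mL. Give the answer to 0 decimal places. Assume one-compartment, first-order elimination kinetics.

383 ng/mL

C₀ = Dose / Vd = 446.0 / 122 = 3.656 mg/L
C = C₀ · e^(−k·t) = 3.656 × e^(−0.01850 × 122)
  = 3.656 × 0.1047 = 0.3828 mg/L
Convert: 0.3828 mg/L × 1000 = 382.8 ng/mL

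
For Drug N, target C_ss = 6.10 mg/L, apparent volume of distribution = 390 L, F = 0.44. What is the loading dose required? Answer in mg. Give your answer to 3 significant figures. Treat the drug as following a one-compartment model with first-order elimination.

5410 mg

LD = Css × Vd / F = 6.10 × 390 / 0.44 = 5407 mg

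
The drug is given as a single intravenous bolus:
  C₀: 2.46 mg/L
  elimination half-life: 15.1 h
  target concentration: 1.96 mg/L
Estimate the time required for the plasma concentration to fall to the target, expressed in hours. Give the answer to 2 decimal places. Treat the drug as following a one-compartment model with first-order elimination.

4.95 h

k = ln2 / t½ = 0.693147 / 15.1 = 0.04590 h⁻¹
t = ln(C₀ / C) / k = ln(2.460 / 1.96) / 0.04590
  = ln(1.255) / 0.04590 = 0.2271 / 0.04590 = 4.948 h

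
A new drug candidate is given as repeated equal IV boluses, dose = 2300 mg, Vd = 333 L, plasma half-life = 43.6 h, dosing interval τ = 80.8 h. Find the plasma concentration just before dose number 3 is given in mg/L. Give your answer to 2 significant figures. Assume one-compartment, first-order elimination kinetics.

C₀ per dose = Dose / Vd = 2300 / 333 = 6.907 mg/L
k = ln2 / t½ = 0.693147 / 43.6 = 0.01590 h⁻¹
Fraction remaining after one interval: r = e^(−kτ) = e^(−0.01590 × 80.8) = 0.2767
Before dose 3, 2 doses have been given (aged 1τ, 2τ).
C_trough = C₀ × (r + r²) = 6.907 × (0.2767 + 0.07656) = 2.440 mg/L

2.4 mg/L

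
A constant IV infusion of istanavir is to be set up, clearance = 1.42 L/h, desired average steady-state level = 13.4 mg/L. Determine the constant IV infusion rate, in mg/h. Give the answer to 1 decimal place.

At steady state, infusion rate R₀ = Css × CL = 13.4 × 1.420 = 19.03 mg/h

19.0 mg/h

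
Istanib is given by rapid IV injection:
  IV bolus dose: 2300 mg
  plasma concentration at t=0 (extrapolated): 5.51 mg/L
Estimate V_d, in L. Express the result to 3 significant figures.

417 L

Vd = Dose / C₀ = 2300 / 5.51 = 417.4 L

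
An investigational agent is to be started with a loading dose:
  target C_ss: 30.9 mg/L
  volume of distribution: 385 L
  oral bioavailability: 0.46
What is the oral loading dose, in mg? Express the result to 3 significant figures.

LD = Css × Vd / F = 30.9 × 385 / 0.46 = 25860 mg

25900 mg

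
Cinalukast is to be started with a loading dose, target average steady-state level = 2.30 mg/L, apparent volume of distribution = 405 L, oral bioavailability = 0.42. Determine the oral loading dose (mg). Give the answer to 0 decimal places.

LD = Css × Vd / F = 2.30 × 405 / 0.42 = 2218 mg

2218 mg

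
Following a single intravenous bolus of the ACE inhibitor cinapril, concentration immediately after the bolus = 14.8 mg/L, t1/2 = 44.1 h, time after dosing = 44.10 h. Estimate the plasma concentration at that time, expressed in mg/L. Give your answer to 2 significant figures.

k = ln2 / t½ = 0.693147 / 44.1 = 0.01572 h⁻¹
t / t½ = 44.10 / 44.1 = 1 half-lives
C = C₀ × (1/2)^1 = 14.80 × 0.5000 = 7.400 mg/L

7.4 mg/L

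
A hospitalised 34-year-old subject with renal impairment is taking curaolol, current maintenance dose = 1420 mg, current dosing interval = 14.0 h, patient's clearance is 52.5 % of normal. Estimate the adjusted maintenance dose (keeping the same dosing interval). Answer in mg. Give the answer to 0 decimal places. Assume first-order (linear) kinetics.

To keep the same average steady-state level, dosing rate must scale with clearance.
CL ratio = 52.5 / 100 = 0.5250
New dose (same interval) = 1420 × 0.5250 = 745.5 mg

746 mg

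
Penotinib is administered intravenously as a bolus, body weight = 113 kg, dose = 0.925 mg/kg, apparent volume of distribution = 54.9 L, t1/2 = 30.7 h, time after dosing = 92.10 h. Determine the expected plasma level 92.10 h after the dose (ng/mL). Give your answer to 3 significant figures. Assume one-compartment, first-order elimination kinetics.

Total dose = 0.925 × 113 = 104.5 mg
C₀ = Dose / Vd = 104.5 / 54.9 = 1.903 mg/L
k = ln2 / t½ = 0.693147 / 30.7 = 0.02258 h⁻¹
t / t½ = 92.10 / 30.7 = 3 half-lives
C = C₀ × (1/2)^3 = 1.903 × 0.1250 = 0.2379 mg/L
Convert: 0.2379 mg/L × 1000 = 237.9 ng/mL

238 ng/mL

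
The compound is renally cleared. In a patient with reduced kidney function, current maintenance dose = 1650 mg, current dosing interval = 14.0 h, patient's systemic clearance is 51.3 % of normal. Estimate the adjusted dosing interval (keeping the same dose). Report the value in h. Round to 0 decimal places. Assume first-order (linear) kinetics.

To keep the same average steady-state level, dosing rate must scale with clearance.
CL ratio = 51.3 / 100 = 0.5130
New interval (same dose) = 14.0 / 0.5130 = 27.29 h

27 h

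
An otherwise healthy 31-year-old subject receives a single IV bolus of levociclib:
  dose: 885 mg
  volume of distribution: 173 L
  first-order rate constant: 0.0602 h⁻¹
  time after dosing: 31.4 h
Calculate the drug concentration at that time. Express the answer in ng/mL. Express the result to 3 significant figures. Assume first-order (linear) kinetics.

773 ng/mL

C₀ = Dose / Vd = 885.0 / 173 = 5.116 mg/L
C = C₀ · e^(−k·t) = 5.116 × e^(−0.06020 × 31.4)
  = 5.116 × 0.1510 = 0.7725 mg/L
Convert: 0.7725 mg/L × 1000 = 772.5 ng/mL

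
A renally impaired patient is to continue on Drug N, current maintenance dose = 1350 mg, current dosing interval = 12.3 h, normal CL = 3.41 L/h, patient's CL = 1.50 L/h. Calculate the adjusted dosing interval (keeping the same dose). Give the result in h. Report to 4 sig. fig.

To keep the same average steady-state level, dosing rate must scale with clearance.
CL ratio = 1.50 / 3.41 = 0.4399
New interval (same dose) = 12.3 / 0.4399 = 27.96 h

27.96 h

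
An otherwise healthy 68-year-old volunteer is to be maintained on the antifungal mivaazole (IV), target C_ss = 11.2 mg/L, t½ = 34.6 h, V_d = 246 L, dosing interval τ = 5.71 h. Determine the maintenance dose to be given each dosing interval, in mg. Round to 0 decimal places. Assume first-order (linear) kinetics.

315 mg

k = ln2 / t½ = 0.693147 / 34.6 = 0.02003 h⁻¹
CL = k × Vd = 0.02003 × 246 = 4.927 L/h
At steady state, Dose/τ = Css × CL.
Dose = Css × CL × τ = 11.2 × 4.927 × 5.71 = 315.1 mg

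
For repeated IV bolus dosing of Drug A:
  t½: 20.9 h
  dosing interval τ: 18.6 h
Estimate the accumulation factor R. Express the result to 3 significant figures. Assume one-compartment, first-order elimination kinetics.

2.17

k = ln2 / t½ = 0.693147 / 20.9 = 0.03316 h⁻¹
e^(−kτ) = e^(−0.03316 × 18.6) = 0.5397
Accumulation ratio R = 1 / (1 − e^(−kτ)) = 1 / (1 − 0.5397) = 2.172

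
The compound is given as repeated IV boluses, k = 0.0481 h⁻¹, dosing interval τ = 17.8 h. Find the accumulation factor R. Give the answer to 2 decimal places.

e^(−kτ) = e^(−0.04810 × 17.8) = 0.4248
Accumulation ratio R = 1 / (1 − e^(−kτ)) = 1 / (1 − 0.4248) = 1.739

1.74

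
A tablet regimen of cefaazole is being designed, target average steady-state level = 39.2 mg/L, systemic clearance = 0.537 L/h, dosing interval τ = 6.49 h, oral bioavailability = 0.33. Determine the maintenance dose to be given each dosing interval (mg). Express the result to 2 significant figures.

At steady state, F × (Dose/τ) = Css × CL.
Dose = Css × CL × τ / F = 39.2 × 0.5370 × 6.49 / 0.33 = 414.0 mg

410 mg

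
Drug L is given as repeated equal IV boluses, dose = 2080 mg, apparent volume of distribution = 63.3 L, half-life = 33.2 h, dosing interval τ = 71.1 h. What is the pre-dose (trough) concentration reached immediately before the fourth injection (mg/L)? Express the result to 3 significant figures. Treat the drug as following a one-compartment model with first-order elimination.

9.52 mg/L

C₀ per dose = Dose / Vd = 2080 / 63.3 = 32.86 mg/L
k = ln2 / t½ = 0.693147 / 33.2 = 0.02088 h⁻¹
Fraction remaining after one interval: r = e^(−kτ) = e^(−0.02088 × 71.1) = 0.2266
Before dose 4, 3 doses have been given (aged 1τ, 2τ, 3τ).
C_trough = C₀ × (r + r² + … + r^3) = C₀ × r(1−r^3)/(1−r)
        = 32.86 × 0.2266 × (1 − 0.01164) / (1 − 0.2266) = 9.516 mg/L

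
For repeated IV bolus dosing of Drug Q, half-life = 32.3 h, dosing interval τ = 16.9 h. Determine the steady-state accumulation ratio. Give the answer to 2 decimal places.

k = ln2 / t½ = 0.693147 / 32.3 = 0.02146 h⁻¹
e^(−kτ) = e^(−0.02146 × 16.9) = 0.6958
Accumulation ratio R = 1 / (1 − e^(−kτ)) = 1 / (1 − 0.6958) = 3.287

3.29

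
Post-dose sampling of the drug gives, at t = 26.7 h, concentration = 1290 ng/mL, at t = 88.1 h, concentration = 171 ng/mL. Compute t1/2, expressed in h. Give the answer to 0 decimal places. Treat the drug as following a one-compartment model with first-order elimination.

21 h

k = ln(C₁/C₂) / (t₂ − t₁) = ln(1290/171) / (88.1 − 26.7)
  = 2.021 / 61.40 = 0.03292 h⁻¹
t½ = ln2 / k = 0.693147 / 0.03292 = 21.06 h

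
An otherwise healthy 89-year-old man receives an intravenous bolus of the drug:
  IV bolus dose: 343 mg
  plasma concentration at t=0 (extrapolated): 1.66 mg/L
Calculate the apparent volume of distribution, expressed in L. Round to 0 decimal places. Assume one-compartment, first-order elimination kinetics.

Vd = Dose / C₀ = 343.0 / 1.66 = 206.6 L

207 L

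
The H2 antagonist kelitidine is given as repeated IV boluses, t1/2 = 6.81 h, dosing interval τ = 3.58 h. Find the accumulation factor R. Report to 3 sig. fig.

3.27

k = ln2 / t½ = 0.693147 / 6.81 = 0.1018 h⁻¹
e^(−kτ) = e^(−0.1018 × 3.58) = 0.6946
Accumulation ratio R = 1 / (1 − e^(−kτ)) = 1 / (1 − 0.6946) = 3.274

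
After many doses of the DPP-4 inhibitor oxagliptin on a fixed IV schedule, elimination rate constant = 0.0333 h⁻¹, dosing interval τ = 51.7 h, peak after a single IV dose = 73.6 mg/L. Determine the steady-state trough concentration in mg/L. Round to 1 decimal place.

e^(−kτ) = e^(−0.03330 × 51.7) = 0.1788
Accumulation ratio R = 1 / (1 − e^(−kτ)) = 1 / (1 − 0.1788) = 1.218
Steady-state trough = C₀ × R × e^(−kτ) = 73.6 × 1.218 × 0.1788 = 16.03 mg/L

16.0 mg/L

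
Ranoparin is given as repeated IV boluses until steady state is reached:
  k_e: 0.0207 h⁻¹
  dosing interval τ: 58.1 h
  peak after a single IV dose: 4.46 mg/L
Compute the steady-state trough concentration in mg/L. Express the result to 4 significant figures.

e^(−kτ) = e^(−0.02070 × 58.1) = 0.3004
Accumulation ratio R = 1 / (1 − e^(−kτ)) = 1 / (1 − 0.3004) = 1.429
Steady-state trough = C₀ × R × e^(−kτ) = 4.46 × 1.429 × 0.3004 = 1.915 mg/L

1.915 mg/L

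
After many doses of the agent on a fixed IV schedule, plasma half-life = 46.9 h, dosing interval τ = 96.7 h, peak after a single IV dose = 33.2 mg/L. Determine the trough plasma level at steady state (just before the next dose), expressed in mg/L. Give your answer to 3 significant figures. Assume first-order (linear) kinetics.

10.5 mg/L

k = ln2 / t½ = 0.693147 / 46.9 = 0.01478 h⁻¹
e^(−kτ) = e^(−0.01478 × 96.7) = 0.2395
Accumulation ratio R = 1 / (1 − e^(−kτ)) = 1 / (1 − 0.2395) = 1.315
Steady-state trough = C₀ × R × e^(−kτ) = 33.2 × 1.315 × 0.2395 = 10.46 mg/L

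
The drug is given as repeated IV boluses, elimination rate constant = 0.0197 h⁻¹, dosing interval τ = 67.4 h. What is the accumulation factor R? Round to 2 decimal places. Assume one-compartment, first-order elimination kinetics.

e^(−kτ) = e^(−0.01970 × 67.4) = 0.2651
Accumulation ratio R = 1 / (1 − e^(−kτ)) = 1 / (1 − 0.2651) = 1.361

1.36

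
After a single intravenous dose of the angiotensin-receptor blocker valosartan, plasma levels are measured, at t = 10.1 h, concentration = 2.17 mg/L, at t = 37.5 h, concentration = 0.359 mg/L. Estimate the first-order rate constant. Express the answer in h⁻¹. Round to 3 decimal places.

0.066 h⁻¹

k = ln(C₁/C₂) / (t₂ − t₁) = ln(2.17/0.359) / (37.5 − 10.1)
  = 1.799 / 27.40 = 0.06566 h⁻¹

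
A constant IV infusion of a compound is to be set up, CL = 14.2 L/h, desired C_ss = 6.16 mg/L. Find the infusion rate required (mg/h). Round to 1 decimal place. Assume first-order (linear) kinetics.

87.5 mg/h

At steady state, infusion rate R₀ = Css × CL = 6.16 × 14.20 = 87.47 mg/h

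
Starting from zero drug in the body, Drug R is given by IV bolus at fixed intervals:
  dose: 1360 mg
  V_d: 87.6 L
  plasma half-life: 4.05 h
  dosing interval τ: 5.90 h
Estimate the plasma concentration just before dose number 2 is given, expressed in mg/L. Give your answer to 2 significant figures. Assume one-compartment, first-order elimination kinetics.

5.7 mg/L

C₀ per dose = Dose / Vd = 1360 / 87.6 = 15.53 mg/L
k = ln2 / t½ = 0.693147 / 4.05 = 0.1711 h⁻¹
Fraction remaining after one interval: r = e^(−kτ) = e^(−0.1711 × 5.90) = 0.3644
Before dose 2, 1 dose has been given (aged 1τ).
C_trough = C₀ × r = 15.53 × 0.3644 = 5.659 mg/L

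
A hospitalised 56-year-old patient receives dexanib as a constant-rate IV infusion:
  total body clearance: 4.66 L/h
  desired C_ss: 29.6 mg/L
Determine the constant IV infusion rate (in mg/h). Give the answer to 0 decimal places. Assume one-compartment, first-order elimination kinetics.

138 mg/h

At steady state, infusion rate R₀ = Css × CL = 29.6 × 4.660 = 137.9 mg/h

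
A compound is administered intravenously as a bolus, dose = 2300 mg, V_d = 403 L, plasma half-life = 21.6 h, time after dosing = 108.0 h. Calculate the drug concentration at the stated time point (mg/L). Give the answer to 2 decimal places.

0.18 mg/L

C₀ = Dose / Vd = 2300 / 403 = 5.707 mg/L
k = ln2 / t½ = 0.693147 / 21.6 = 0.03209 h⁻¹
t / t½ = 108.0 / 21.6 = 5 half-lives
C = C₀ × (1/2)^5 = 5.707 × 0.03125 = 0.1783 mg/L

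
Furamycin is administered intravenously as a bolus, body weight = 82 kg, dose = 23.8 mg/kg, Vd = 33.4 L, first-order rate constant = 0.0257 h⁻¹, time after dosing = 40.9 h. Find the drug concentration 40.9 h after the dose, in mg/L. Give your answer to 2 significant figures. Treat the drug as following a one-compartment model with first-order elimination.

Total dose = 23.8 × 82 = 1952 mg
C₀ = Dose / Vd = 1952 / 33.4 = 58.44 mg/L
C = C₀ · e^(−k·t) = 58.44 × e^(−0.02570 × 40.9)
  = 58.44 × 0.3495 = 20.42 mg/L

20 mg/L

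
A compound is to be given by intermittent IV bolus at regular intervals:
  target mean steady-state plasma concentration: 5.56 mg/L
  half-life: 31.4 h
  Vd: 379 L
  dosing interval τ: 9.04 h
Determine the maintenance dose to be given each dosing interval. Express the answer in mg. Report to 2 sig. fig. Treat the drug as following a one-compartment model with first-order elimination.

420 mg

k = ln2 / t½ = 0.693147 / 31.4 = 0.02207 h⁻¹
CL = k × Vd = 0.02207 × 379 = 8.365 L/h
At steady state, Dose/τ = Css × CL.
Dose = Css × CL × τ = 5.56 × 8.365 × 9.04 = 420.4 mg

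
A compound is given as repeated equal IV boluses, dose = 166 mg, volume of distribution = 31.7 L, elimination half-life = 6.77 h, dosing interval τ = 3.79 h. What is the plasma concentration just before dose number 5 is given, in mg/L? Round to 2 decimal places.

8.71 mg/L

C₀ per dose = Dose / Vd = 166 / 31.7 = 5.237 mg/L
k = ln2 / t½ = 0.693147 / 6.77 = 0.1024 h⁻¹
Fraction remaining after one interval: r = e^(−kτ) = e^(−0.1024 × 3.79) = 0.6783
Before dose 5, 4 doses have been given (aged 1τ, 2τ, 3τ, 4τ).
C_trough = C₀ × (r + r² + … + r^4) = C₀ × r(1−r^4)/(1−r)
        = 5.237 × 0.6783 × (1 − 0.2117) / (1 − 0.6783) = 8.705 mg/L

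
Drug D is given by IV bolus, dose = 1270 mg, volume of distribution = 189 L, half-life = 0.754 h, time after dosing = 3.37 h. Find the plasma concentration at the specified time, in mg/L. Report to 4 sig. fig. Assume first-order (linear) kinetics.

C₀ = Dose / Vd = 1270 / 189 = 6.720 mg/L
k = ln2 / t½ = 0.693147 / 0.754 = 0.9193 h⁻¹
C = C₀ · e^(−k·t) = 6.720 × e^(−0.9193 × 3.37)
  = 6.720 × 0.04514 = 0.3033 mg/L

0.3033 mg/L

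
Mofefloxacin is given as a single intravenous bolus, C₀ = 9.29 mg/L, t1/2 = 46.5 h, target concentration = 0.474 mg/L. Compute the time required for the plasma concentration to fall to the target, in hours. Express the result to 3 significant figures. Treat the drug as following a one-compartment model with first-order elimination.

k = ln2 / t½ = 0.693147 / 46.5 = 0.01491 h⁻¹
t = ln(C₀ / C) / k = ln(9.290 / 0.474) / 0.01491
  = ln(19.60) / 0.01491 = 2.976 / 0.01491 = 199.6 h

200 h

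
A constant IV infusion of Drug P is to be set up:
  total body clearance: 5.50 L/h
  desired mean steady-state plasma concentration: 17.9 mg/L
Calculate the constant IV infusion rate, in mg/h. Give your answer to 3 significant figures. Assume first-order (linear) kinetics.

98.5 mg/h

At steady state, infusion rate R₀ = Css × CL = 17.9 × 5.500 = 98.45 mg/h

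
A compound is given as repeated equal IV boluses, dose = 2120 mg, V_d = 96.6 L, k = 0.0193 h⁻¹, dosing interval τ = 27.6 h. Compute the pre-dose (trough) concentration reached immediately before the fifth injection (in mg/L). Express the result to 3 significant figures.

27.5 mg/L

C₀ per dose = Dose / Vd = 2120 / 96.6 = 21.95 mg/L
Fraction remaining after one interval: r = e^(−kτ) = e^(−0.01930 × 27.6) = 0.5870
Before dose 5, 4 doses have been given (aged 1τ, 2τ, 3τ, 4τ).
C_trough = C₀ × (r + r² + … + r^4) = C₀ × r(1−r^4)/(1−r)
        = 21.95 × 0.5870 × (1 − 0.1187) / (1 − 0.5870) = 27.49 mg/L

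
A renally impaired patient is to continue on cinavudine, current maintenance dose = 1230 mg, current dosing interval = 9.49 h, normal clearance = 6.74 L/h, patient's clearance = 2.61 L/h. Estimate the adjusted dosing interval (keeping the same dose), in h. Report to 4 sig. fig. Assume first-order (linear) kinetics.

24.51 h

To keep the same average steady-state level, dosing rate must scale with clearance.
CL ratio = 2.61 / 6.74 = 0.3872
New interval (same dose) = 9.49 / 0.3872 = 24.51 h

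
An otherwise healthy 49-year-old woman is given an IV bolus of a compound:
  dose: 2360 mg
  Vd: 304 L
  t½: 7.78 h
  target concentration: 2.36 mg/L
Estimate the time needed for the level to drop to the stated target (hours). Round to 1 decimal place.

13.4 h

C₀ = Dose / Vd = 2360 / 304 = 7.763 mg/L
k = ln2 / t½ = 0.693147 / 7.78 = 0.08909 h⁻¹
t = ln(C₀ / C) / k = ln(7.763 / 2.36) / 0.08909
  = ln(3.289) / 0.08909 = 1.191 / 0.08909 = 13.37 h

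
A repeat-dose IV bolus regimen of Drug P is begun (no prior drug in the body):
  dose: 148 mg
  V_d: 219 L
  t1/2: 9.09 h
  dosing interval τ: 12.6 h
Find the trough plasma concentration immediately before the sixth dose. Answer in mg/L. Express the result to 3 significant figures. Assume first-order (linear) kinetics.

C₀ per dose = Dose / Vd = 148 / 219 = 0.6758 mg/L
k = ln2 / t½ = 0.693147 / 9.09 = 0.07625 h⁻¹
Fraction remaining after one interval: r = e^(−kτ) = e^(−0.07625 × 12.6) = 0.3826
Before dose 6, 5 doses have been given (aged 1τ, 2τ, 3τ, 4τ, 5τ).
C_trough = C₀ × (r + r² + … + r^5) = C₀ × r(1−r^5)/(1−r)
        = 0.6758 × 0.3826 × (1 − 0.008198) / (1 − 0.3826) = 0.4154 mg/L

0.415 mg/L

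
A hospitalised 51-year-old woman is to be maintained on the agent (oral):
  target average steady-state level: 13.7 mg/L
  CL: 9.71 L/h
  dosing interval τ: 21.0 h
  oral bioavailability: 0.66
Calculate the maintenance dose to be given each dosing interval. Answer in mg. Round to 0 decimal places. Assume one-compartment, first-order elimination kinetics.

4233 mg

At steady state, F × (Dose/τ) = Css × CL.
Dose = Css × CL × τ / F = 13.7 × 9.710 × 21.0 / 0.66 = 4233 mg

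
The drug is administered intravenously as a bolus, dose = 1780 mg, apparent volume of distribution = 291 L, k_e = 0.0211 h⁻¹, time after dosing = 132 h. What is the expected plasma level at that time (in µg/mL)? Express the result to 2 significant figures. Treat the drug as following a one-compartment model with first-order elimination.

0.38 µg/mL

C₀ = Dose / Vd = 1780 / 291 = 6.117 mg/L
C = C₀ · e^(−k·t) = 6.117 × e^(−0.02110 × 132)
  = 6.117 × 0.06172 = 0.3775 mg/L
(0.3775 mg/L = 0.3775 µg/mL)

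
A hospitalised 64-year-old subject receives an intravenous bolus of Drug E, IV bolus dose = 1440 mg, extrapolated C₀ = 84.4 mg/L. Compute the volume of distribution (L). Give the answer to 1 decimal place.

Vd = Dose / C₀ = 1440 / 84.4 = 17.06 L

17.1 L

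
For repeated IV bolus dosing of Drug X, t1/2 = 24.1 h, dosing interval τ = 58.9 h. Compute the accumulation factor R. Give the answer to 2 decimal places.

k = ln2 / t½ = 0.693147 / 24.1 = 0.02876 h⁻¹
e^(−kτ) = e^(−0.02876 × 58.9) = 0.1838
Accumulation ratio R = 1 / (1 − e^(−kτ)) = 1 / (1 − 0.1838) = 1.225

1.23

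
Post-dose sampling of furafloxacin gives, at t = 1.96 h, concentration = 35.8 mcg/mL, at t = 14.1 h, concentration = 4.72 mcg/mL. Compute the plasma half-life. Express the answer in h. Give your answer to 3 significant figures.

4.15 h

k = ln(C₁/C₂) / (t₂ − t₁) = ln(35.8/4.72) / (14.1 − 1.96)
  = 2.026 / 12.14 = 0.1669 h⁻¹
t½ = ln2 / k = 0.693147 / 0.1669 = 4.153 h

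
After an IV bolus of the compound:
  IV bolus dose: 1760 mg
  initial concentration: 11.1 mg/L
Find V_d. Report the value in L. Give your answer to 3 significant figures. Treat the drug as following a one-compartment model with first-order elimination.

159 L

Vd = Dose / C₀ = 1760 / 11.1 = 158.6 L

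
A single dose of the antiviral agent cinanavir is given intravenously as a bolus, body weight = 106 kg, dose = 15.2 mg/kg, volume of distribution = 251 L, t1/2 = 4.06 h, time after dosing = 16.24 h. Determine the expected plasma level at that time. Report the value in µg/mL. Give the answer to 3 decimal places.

0.401 µg/mL

Total dose = 15.2 × 106 = 1611 mg
C₀ = Dose / Vd = 1611 / 251 = 6.418 mg/L
k = ln2 / t½ = 0.693147 / 4.06 = 0.1707 h⁻¹
t / t½ = 16.24 / 4.06 = 4 half-lives
C = C₀ × (1/2)^4 = 6.418 × 0.06250 = 0.4011 mg/L
(0.4011 mg/L = 0.4011 µg/mL)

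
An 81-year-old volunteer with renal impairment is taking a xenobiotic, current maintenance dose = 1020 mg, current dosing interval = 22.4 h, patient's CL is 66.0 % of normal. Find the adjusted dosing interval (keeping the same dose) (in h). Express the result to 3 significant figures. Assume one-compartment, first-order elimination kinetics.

To keep the same average steady-state level, dosing rate must scale with clearance.
CL ratio = 66.0 / 100 = 0.6600
New interval (same dose) = 22.4 / 0.6600 = 33.94 h

33.9 h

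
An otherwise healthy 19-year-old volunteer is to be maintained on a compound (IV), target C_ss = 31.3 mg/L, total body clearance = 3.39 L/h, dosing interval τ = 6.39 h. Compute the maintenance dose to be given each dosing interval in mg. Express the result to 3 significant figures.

678 mg

At steady state, Dose/τ = Css × CL.
Dose = Css × CL × τ = 31.3 × 3.390 × 6.39 = 678.0 mg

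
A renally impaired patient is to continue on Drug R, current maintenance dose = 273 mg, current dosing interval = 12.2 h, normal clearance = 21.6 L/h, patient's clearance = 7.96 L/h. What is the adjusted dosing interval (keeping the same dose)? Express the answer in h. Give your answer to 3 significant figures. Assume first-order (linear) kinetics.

To keep the same average steady-state level, dosing rate must scale with clearance.
CL ratio = 7.96 / 21.6 = 0.3685
New interval (same dose) = 12.2 / 0.3685 = 33.11 h

33.1 h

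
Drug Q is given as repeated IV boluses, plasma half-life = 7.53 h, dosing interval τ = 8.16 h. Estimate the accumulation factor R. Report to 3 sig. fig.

1.89

k = ln2 / t½ = 0.693147 / 7.53 = 0.09205 h⁻¹
e^(−kτ) = e^(−0.09205 × 8.16) = 0.4718
Accumulation ratio R = 1 / (1 − e^(−kτ)) = 1 / (1 − 0.4718) = 1.893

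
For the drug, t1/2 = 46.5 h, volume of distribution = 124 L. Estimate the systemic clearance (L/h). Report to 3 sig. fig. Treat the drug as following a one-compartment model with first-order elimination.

1.85 L/h

k = ln2 / t½ = 0.693147 / 46.5 = 0.01491 h⁻¹
CL = k × Vd = 0.01491 × 124 = 1.849 L/h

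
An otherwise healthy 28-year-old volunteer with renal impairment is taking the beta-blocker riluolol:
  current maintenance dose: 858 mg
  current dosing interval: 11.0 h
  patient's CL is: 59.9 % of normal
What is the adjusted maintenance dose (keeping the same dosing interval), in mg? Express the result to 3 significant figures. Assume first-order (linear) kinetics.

To keep the same average steady-state level, dosing rate must scale with clearance.
CL ratio = 59.9 / 100 = 0.5990
New dose (same interval) = 858 × 0.5990 = 513.9 mg

514 mg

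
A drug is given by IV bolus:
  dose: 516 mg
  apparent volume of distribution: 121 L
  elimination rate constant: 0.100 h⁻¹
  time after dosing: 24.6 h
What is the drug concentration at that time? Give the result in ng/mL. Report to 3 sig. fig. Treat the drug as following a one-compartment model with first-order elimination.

364 ng/mL

C₀ = Dose / Vd = 516.0 / 121 = 4.264 mg/L
C = C₀ · e^(−k·t) = 4.264 × e^(−0.1000 × 24.6)
  = 4.264 × 0.08543 = 0.3643 mg/L
Convert: 0.3643 mg/L × 1000 = 364.3 ng/mL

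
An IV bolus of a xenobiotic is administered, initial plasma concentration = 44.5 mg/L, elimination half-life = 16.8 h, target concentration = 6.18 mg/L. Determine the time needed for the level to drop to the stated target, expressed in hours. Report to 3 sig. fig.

47.8 h

k = ln2 / t½ = 0.693147 / 16.8 = 0.04126 h⁻¹
t = ln(C₀ / C) / k = ln(44.50 / 6.18) / 0.04126
  = ln(7.201) / 0.04126 = 1.974 / 0.04126 = 47.84 h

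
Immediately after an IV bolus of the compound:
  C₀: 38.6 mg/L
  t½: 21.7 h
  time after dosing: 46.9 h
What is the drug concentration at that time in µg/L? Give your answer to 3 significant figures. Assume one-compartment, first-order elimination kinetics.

8630 µg/L

k = ln2 / t½ = 0.693147 / 21.7 = 0.03194 h⁻¹
C = C₀ · e^(−k·t) = 38.60 × e^(−0.03194 × 46.9)
  = 38.60 × 0.2236 = 8.631 mg/L
Convert: 8.631 mg/L × 1000 = 8631 µg/L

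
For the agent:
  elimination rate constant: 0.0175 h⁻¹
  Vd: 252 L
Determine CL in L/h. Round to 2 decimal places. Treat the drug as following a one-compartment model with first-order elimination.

CL = k × Vd = 0.0175 × 252 = 4.410 L/h

4.41 L/h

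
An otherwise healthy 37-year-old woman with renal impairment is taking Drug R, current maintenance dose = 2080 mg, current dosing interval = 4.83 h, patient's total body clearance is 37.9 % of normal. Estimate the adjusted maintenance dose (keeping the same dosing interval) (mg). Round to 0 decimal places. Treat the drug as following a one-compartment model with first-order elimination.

To keep the same average steady-state level, dosing rate must scale with clearance.
CL ratio = 37.9 / 100 = 0.3790
New dose (same interval) = 2080 × 0.3790 = 788.3 mg

788 mg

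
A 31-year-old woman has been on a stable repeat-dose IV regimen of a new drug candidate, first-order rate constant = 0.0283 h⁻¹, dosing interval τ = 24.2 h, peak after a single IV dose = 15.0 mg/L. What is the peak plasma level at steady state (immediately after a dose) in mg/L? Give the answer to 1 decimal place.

e^(−kτ) = e^(−0.02830 × 24.2) = 0.5042
Accumulation ratio R = 1 / (1 − e^(−kτ)) = 1 / (1 − 0.5042) = 2.017
Steady-state peak = C₀ × R = 15.0 × 2.017 = 30.26 mg/L

30.3 mg/L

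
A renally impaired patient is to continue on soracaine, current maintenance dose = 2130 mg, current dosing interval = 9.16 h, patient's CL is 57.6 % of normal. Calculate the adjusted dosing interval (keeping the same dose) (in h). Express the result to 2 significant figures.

16 h

To keep the same average steady-state level, dosing rate must scale with clearance.
CL ratio = 57.6 / 100 = 0.5760
New interval (same dose) = 9.16 / 0.5760 = 15.90 h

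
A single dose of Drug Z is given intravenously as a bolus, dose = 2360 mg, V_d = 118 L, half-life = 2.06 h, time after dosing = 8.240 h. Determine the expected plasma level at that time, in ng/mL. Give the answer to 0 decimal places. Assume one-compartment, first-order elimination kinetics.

1250 ng/mL

C₀ = Dose / Vd = 2360 / 118 = 20.00 mg/L
k = ln2 / t½ = 0.693147 / 2.06 = 0.3365 h⁻¹
t / t½ = 8.240 / 2.06 = 4 half-lives
C = C₀ × (1/2)^4 = 20.00 × 0.06250 = 1.250 mg/L
Convert: 1.250 mg/L × 1000 = 1250 ng/mL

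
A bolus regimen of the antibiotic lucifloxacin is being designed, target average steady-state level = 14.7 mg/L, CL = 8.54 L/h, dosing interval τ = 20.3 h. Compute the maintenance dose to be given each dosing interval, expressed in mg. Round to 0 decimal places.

At steady state, Dose/τ = Css × CL.
Dose = Css × CL × τ = 14.7 × 8.540 × 20.3 = 2548 mg

2548 mg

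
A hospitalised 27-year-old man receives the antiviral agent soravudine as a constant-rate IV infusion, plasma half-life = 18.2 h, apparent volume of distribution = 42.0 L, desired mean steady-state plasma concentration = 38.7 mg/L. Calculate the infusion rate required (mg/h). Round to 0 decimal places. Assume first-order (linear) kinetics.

62 mg/h

k = ln2 / t½ = 0.693147 / 18.2 = 0.03809 h⁻¹
CL = k × Vd = 0.03809 × 42.0 = 1.600 L/h
At steady state, infusion rate R₀ = Css × CL = 38.7 × 1.600 = 61.92 mg/h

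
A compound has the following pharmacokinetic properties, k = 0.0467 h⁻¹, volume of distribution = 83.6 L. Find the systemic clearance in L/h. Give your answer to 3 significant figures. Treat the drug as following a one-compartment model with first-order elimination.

3.90 L/h

CL = k × Vd = 0.0467 × 83.6 = 3.904 L/h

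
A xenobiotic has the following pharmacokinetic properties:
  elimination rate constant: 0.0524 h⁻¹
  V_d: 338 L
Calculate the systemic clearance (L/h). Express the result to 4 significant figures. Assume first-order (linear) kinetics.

CL = k × Vd = 0.0524 × 338 = 17.71 L/h

17.71 L/h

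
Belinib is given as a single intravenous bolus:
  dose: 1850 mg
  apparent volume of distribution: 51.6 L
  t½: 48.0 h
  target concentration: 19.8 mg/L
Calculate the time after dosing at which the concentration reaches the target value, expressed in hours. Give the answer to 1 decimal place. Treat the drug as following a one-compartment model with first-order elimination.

41.1 h

C₀ = Dose / Vd = 1850 / 51.6 = 35.85 mg/L
k = ln2 / t½ = 0.693147 / 48.0 = 0.01444 h⁻¹
t = ln(C₀ / C) / k = ln(35.85 / 19.8) / 0.01444
  = ln(1.811) / 0.01444 = 0.5939 / 0.01444 = 41.13 h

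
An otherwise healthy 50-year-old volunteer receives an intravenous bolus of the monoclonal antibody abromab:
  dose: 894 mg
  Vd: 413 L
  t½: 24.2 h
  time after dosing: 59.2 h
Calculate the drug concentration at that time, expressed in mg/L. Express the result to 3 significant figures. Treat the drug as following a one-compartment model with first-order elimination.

C₀ = Dose / Vd = 894.0 / 413 = 2.165 mg/L
k = ln2 / t½ = 0.693147 / 24.2 = 0.02864 h⁻¹
C = C₀ · e^(−k·t) = 2.165 × e^(−0.02864 × 59.2)
  = 2.165 × 0.1835 = 0.3973 mg/L

0.397 mg/L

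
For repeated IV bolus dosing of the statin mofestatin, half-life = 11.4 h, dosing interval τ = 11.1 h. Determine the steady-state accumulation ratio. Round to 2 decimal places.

k = ln2 / t½ = 0.693147 / 11.4 = 0.06080 h⁻¹
e^(−kτ) = e^(−0.06080 × 11.1) = 0.5092
Accumulation ratio R = 1 / (1 − e^(−kτ)) = 1 / (1 − 0.5092) = 2.037

2.04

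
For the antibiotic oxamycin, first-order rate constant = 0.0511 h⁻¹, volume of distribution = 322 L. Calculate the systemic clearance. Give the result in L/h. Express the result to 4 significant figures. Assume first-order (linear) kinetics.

CL = k × Vd = 0.0511 × 322 = 16.45 L/h

16.45 L/h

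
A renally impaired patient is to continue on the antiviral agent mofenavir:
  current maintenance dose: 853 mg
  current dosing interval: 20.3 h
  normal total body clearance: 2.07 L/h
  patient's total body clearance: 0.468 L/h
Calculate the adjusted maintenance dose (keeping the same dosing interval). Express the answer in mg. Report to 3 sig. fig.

193 mg

To keep the same average steady-state level, dosing rate must scale with clearance.
CL ratio = 0.468 / 2.07 = 0.2261
New dose (same interval) = 853 × 0.2261 = 192.9 mg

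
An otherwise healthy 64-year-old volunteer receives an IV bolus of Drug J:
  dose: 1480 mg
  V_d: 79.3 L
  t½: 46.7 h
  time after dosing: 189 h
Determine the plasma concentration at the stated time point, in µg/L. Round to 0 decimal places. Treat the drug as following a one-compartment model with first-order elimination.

1129 µg/L

C₀ = Dose / Vd = 1480 / 79.3 = 18.66 mg/L
k = ln2 / t½ = 0.693147 / 46.7 = 0.01484 h⁻¹
C = C₀ · e^(−k·t) = 18.66 × e^(−0.01484 × 189)
  = 18.66 × 0.06052 = 1.129 mg/L
Convert: 1.129 mg/L × 1000 = 1129 µg/L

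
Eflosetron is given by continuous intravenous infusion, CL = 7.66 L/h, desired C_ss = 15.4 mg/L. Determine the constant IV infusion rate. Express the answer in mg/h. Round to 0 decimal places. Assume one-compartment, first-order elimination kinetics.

At steady state, infusion rate R₀ = Css × CL = 15.4 × 7.660 = 118.0 mg/h

118 mg/h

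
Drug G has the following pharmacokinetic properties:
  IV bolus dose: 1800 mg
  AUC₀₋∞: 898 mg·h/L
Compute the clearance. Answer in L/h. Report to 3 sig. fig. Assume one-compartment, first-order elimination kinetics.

CL = Dose / AUC = 1800 / 898 = 2.004 L/h

2.00 L/h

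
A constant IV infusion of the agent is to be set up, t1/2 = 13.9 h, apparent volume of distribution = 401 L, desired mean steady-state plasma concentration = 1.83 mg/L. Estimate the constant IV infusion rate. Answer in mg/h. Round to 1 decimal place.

k = ln2 / t½ = 0.693147 / 13.9 = 0.04987 h⁻¹
CL = k × Vd = 0.04987 × 401 = 20.00 L/h
At steady state, infusion rate R₀ = Css × CL = 1.83 × 20.00 = 36.60 mg/h

36.6 mg/h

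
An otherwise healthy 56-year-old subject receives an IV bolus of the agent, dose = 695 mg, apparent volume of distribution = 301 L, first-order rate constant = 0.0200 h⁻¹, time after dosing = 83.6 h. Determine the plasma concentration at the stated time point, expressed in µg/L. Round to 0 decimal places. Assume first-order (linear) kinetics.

C₀ = Dose / Vd = 695.0 / 301 = 2.309 mg/L
C = C₀ · e^(−k·t) = 2.309 × e^(−0.02000 × 83.6)
  = 2.309 × 0.1879 = 0.4339 mg/L
Convert: 0.4339 mg/L × 1000 = 433.9 µg/L

434 µg/L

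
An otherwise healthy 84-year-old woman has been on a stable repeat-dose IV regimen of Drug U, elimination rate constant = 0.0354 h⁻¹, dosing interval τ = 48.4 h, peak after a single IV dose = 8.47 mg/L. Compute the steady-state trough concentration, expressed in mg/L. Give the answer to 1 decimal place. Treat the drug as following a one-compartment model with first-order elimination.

1.9 mg/L

e^(−kτ) = e^(−0.03540 × 48.4) = 0.1803
Accumulation ratio R = 1 / (1 − e^(−kτ)) = 1 / (1 − 0.1803) = 1.220
Steady-state trough = C₀ × R × e^(−kτ) = 8.47 × 1.220 × 0.1803 = 1.863 mg/L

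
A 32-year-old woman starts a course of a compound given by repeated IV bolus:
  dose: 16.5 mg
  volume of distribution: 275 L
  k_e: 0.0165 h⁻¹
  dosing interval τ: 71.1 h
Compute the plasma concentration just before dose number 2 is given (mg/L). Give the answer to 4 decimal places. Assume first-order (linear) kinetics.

C₀ per dose = Dose / Vd = 16.5 / 275 = 0.06000 mg/L
Fraction remaining after one interval: r = e^(−kτ) = e^(−0.01650 × 71.1) = 0.3094
Before dose 2, 1 dose has been given (aged 1τ).
C_trough = C₀ × r = 0.06000 × 0.3094 = 0.01856 mg/L

0.0186 mg/L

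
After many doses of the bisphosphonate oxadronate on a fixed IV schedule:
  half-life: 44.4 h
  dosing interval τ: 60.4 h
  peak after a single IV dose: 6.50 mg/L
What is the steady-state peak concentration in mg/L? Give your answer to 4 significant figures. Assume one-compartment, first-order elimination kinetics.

10.65 mg/L

k = ln2 / t½ = 0.693147 / 44.4 = 0.01561 h⁻¹
e^(−kτ) = e^(−0.01561 × 60.4) = 0.3895
Accumulation ratio R = 1 / (1 − e^(−kτ)) = 1 / (1 − 0.3895) = 1.638
Steady-state peak = C₀ × R = 6.50 × 1.638 = 10.65 mg/L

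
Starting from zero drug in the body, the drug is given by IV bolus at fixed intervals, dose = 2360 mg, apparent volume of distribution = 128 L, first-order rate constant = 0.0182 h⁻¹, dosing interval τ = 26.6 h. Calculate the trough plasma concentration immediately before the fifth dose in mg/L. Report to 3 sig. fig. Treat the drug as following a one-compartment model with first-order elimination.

25.3 mg/L

C₀ per dose = Dose / Vd = 2360 / 128 = 18.44 mg/L
Fraction remaining after one interval: r = e^(−kτ) = e^(−0.01820 × 26.6) = 0.6162
Before dose 5, 4 doses have been given (aged 1τ, 2τ, 3τ, 4τ).
C_trough = C₀ × (r + r² + … + r^4) = C₀ × r(1−r^4)/(1−r)
        = 18.44 × 0.6162 × (1 − 0.1442) / (1 − 0.6162) = 25.34 mg/L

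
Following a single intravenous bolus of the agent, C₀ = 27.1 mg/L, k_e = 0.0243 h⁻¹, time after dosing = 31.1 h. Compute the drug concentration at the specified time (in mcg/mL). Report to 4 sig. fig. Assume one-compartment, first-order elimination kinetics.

C = C₀ · e^(−k·t) = 27.10 × e^(−0.02430 × 31.1)
  = 27.10 × 0.4697 = 12.73 mg/L
(12.73 mg/L = 12.73 mcg/mL)

12.73 mcg/mL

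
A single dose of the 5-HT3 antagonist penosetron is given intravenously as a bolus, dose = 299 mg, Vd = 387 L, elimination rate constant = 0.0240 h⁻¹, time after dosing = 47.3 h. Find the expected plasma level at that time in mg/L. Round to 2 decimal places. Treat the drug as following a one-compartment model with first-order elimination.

C₀ = Dose / Vd = 299.0 / 387 = 0.7726 mg/L
C = C₀ · e^(−k·t) = 0.7726 × e^(−0.02400 × 47.3)
  = 0.7726 × 0.3214 = 0.2483 mg/L

0.25 mg/L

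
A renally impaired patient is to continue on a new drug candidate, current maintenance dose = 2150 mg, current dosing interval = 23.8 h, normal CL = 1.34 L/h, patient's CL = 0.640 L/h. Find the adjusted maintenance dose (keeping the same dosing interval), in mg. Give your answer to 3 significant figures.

1030 mg

To keep the same average steady-state level, dosing rate must scale with clearance.
CL ratio = 0.640 / 1.34 = 0.4776
New dose (same interval) = 2150 × 0.4776 = 1027 mg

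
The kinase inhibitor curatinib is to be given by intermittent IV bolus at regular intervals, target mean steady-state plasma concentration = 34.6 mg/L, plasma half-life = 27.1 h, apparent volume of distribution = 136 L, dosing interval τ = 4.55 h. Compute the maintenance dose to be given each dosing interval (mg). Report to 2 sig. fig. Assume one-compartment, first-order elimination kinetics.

550 mg

k = ln2 / t½ = 0.693147 / 27.1 = 0.02558 h⁻¹
CL = k × Vd = 0.02558 × 136 = 3.479 L/h
At steady state, Dose/τ = Css × CL.
Dose = Css × CL × τ = 34.6 × 3.479 × 4.55 = 547.7 mg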